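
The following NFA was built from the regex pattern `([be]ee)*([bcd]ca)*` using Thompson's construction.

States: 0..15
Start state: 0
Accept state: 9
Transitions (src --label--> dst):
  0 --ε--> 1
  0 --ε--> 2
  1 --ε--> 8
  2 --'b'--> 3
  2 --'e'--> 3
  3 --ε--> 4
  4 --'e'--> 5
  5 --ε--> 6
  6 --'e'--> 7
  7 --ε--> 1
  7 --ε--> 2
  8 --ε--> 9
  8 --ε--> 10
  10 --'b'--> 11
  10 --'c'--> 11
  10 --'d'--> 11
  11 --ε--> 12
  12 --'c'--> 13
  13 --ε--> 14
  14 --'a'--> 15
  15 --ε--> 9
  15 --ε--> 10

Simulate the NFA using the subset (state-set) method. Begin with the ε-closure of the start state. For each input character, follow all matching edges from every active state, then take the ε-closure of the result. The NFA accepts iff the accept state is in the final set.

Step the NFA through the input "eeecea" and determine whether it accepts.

initial (ε-close {0}): {0,1,2,8,9,10}
'e' @ 1: {3,4}
'e' @ 2: {5,6}
'e' @ 3: {1,2,7,8,9,10}  ✓accept
'c' @ 4: {11,12}
'e' @ 5: {}  — no active states
rest 'a' ignored (set empty)
after full input: {}  (accept=9 not in)

Answer: REJECT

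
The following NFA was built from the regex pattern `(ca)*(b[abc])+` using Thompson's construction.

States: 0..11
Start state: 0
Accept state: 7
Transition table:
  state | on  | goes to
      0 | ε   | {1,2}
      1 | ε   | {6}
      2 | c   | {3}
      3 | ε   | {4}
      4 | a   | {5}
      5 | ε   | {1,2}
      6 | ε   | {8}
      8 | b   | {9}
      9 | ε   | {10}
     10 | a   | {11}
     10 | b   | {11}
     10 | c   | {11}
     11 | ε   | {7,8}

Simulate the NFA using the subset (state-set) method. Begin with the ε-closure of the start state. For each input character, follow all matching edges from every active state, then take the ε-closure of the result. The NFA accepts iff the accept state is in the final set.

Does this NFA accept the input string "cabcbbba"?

Answer: ACCEPT

Steps:
initial (ε-close {0}): {0,1,2,6,8}
'c' @ 1: {3,4}
'a' @ 2: {1,2,5,6,8}
'b' @ 3: {9,10}
'c' @ 4: {7,8,11}  ✓accept
'b' @ 5: {9,10}
'b' @ 6: {7,8,11}  ✓accept
'b' @ 7: {9,10}
'a' @ 8: {7,8,11}  ✓accept
end set {7,8,11} — state 7 in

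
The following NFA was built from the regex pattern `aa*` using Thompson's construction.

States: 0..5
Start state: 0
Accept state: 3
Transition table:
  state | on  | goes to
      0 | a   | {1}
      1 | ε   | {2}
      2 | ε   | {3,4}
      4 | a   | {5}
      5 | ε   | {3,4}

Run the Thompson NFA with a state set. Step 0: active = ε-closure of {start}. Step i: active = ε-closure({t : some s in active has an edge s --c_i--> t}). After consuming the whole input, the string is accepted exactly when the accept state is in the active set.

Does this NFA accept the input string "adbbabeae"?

Answer: REJECT

Steps:
S₀ = ε-closure({0}) = {0}
'a' @ 1: {1,2,3,4}  [accepting]
'd' @ 2: {}  — dead — no transitions
rest 'bbabeae' ignored (set empty)
after full input: {}  (accept=3 not in)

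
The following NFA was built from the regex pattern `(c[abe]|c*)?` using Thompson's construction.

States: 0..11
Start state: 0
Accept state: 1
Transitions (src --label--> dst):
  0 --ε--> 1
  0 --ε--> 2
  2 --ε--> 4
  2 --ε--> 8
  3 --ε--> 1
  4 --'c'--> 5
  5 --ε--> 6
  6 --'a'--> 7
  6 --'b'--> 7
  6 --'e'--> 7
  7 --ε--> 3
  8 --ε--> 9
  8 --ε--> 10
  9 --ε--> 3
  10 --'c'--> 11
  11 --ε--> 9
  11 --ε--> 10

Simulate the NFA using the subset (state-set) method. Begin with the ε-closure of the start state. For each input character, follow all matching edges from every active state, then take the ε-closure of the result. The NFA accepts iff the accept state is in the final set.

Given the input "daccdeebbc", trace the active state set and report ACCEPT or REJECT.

Answer: REJECT

Steps:
start: ε-closure({0}) = {0,1,2,3,4,8,9,10}
'd' @ 1: {}  — no active states
rest 'accdeebbc' ignored (set empty)
after full input: {}  (accept=1 not in)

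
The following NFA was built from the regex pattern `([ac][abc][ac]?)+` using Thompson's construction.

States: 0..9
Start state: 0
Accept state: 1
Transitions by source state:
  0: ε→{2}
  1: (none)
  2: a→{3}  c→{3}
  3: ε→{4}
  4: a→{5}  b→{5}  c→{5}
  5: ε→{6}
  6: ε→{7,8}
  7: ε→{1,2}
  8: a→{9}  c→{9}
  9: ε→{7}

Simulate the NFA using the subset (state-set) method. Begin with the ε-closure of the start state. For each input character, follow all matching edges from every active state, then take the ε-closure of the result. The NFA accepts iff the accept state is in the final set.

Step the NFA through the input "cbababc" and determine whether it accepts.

initial (ε-close {0}): {0,2}
'c' @ 1: {3,4}
'b' @ 2: {1,2,5,6,7,8}  [accepting]
'a' @ 3: {1,2,3,4,7,9}  [accepting]
'b' @ 4: {1,2,5,6,7,8}  [accepting]
'a' @ 5: {1,2,3,4,7,9}  [accepting]
'b' @ 6: {1,2,5,6,7,8}  [accepting]
'c' @ 7: {1,2,3,4,7,9}  [accepting]
end set {1,2,3,4,7,9} — state 1 in

Answer: ACCEPT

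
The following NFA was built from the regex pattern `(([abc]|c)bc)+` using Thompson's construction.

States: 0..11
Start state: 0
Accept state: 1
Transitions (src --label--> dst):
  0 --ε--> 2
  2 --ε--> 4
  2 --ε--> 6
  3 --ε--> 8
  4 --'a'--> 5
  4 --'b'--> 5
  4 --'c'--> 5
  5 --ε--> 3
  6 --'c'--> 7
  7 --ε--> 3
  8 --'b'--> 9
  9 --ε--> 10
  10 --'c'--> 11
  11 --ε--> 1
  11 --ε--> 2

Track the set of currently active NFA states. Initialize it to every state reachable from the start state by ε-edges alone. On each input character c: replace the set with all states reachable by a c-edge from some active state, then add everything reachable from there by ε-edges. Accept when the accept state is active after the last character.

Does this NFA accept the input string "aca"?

initial (ε-close {0}): {0,2,4,6}
'a' @ 1: {3,5,8}
'c' @ 2: {}  — no active states
rest 'a' ignored (set empty)
end set {} — state 1 not in

Answer: REJECT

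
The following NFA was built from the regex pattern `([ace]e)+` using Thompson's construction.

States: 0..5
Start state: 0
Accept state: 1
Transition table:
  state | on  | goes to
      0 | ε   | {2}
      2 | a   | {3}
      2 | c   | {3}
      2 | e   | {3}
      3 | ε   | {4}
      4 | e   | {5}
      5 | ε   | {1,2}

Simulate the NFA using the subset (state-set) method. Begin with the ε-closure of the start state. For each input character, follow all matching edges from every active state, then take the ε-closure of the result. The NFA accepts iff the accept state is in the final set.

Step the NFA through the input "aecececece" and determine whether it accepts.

Answer: ACCEPT

Steps:
initial (ε-close {0}): {0,2}
'a' @ 1: {3,4}
'e' @ 2: {1,2,5}  [accepting]
'c' @ 3: {3,4}
'e' @ 4: {1,2,5}  [accepting]
'c' @ 5: {3,4}
'e' @ 6: {1,2,5}  [accepting]
'c' @ 7: {3,4}
'e' @ 8: {1,2,5}  [accepting]
'c' @ 9: {3,4}
'e' @ 10: {1,2,5}  [accepting]
final: {1,2,5}; accept 1 in set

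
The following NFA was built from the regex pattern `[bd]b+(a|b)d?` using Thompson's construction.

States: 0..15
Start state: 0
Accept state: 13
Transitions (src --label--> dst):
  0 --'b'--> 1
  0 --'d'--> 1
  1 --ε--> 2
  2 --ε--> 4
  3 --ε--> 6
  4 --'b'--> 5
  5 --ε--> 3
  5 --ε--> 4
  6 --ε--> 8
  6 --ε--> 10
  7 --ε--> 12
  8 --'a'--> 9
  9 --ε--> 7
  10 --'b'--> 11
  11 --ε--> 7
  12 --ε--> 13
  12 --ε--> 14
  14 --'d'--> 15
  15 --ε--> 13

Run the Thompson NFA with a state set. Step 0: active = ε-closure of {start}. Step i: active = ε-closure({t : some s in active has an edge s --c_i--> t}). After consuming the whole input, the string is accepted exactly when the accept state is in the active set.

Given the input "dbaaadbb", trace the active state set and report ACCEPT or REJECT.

start: ε-closure({0}) = {0}
'd' @ 1: {1,2,4}
'b' @ 2: {3,4,5,6,8,10}
'a' @ 3: {7,9,12,13,14}  (accept∈set)
'a' @ 4: {}  — dead — no transitions
rest 'adbb' ignored (set empty)
after full input: {}  (accept=13 not in)

Answer: REJECT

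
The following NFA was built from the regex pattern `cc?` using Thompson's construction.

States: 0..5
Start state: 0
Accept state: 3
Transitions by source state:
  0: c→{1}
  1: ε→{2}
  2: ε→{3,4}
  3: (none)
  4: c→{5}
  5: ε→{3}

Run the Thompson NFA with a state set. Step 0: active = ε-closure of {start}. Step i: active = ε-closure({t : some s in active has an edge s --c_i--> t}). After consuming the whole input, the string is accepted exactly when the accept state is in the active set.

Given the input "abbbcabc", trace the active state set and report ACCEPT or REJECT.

Answer: REJECT

Trace:
S₀ = ε-closure({0}) = {0}
'a' @ 1: {}  — state set empty
rest 'bbbcabc' ignored (set empty)
after full input: {}  (accept=3 not in)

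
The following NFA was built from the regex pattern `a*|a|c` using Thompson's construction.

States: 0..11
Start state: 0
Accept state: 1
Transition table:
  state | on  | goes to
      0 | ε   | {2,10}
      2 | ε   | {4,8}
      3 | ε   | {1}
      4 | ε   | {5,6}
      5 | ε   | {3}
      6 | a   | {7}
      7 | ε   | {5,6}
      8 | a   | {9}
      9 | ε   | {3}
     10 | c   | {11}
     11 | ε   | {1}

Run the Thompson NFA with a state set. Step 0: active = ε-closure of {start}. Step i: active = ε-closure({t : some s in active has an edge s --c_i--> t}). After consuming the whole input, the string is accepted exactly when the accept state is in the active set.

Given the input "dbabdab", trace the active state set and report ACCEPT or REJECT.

Answer: REJECT

Derivation:
initial (ε-close {0}): {0,1,2,3,4,5,6,8,10}
'd' @ 1: {}  — state set empty
rest 'babdab' ignored (set empty)
after full input: {}  (accept=1 not in)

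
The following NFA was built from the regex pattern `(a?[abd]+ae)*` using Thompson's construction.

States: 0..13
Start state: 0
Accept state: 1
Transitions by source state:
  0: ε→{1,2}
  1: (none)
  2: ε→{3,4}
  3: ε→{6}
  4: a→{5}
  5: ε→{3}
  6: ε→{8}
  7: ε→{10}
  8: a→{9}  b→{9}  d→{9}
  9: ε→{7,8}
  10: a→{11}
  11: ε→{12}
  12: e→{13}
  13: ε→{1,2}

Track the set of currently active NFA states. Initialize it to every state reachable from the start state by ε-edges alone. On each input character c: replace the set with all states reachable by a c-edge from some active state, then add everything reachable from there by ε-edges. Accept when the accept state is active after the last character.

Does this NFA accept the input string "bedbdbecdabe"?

Answer: REJECT

Steps:
S₀ = ε-closure({0}) = {0,1,2,3,4,6,8}
'b' @ 1: {7,8,9,10}
'e' @ 2: {}  — dead — no transitions
rest 'dbdbecdabe' ignored (set empty)
final: {}; accept 1 not in set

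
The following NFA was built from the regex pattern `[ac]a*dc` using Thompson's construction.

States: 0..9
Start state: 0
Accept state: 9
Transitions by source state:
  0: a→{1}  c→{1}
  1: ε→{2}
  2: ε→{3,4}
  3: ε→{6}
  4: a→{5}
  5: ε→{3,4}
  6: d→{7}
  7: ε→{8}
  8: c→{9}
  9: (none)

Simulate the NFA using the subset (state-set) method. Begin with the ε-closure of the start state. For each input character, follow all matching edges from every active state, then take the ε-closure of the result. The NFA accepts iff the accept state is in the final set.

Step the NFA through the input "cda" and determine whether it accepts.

start: ε-closure({0}) = {0}
'c' @ 1: {1,2,3,4,6}
'd' @ 2: {7,8}
'a' @ 3: {}  — dead — no transitions
final: {}; accept 9 not in set

Answer: REJECT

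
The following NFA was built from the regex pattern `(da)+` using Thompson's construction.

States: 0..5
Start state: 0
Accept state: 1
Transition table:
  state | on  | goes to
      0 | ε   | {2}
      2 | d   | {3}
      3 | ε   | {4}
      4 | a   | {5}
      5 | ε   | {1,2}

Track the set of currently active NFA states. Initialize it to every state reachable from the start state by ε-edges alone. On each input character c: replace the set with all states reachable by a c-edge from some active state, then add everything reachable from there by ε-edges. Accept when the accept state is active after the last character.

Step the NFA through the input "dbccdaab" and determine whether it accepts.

start: ε-closure({0}) = {0,2}
'd' @ 1: {3,4}
'b' @ 2: {}  — dead — no transitions
rest 'ccdaab' ignored (set empty)
final: {}; accept 1 not in set

Answer: REJECT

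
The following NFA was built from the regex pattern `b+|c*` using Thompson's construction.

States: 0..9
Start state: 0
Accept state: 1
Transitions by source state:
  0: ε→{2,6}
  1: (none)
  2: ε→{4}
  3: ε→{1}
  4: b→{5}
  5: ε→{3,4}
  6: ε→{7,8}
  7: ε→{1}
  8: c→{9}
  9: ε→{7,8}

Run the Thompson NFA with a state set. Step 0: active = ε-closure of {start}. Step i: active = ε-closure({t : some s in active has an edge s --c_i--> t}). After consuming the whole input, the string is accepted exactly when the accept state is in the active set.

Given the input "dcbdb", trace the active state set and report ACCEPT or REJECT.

Answer: REJECT

Trace:
S₀ = ε-closure({0}) = {0,1,2,4,6,7,8}
'd' @ 1: {}  — state set empty
rest 'cbdb' ignored (set empty)
after full input: {}  (accept=1 not in)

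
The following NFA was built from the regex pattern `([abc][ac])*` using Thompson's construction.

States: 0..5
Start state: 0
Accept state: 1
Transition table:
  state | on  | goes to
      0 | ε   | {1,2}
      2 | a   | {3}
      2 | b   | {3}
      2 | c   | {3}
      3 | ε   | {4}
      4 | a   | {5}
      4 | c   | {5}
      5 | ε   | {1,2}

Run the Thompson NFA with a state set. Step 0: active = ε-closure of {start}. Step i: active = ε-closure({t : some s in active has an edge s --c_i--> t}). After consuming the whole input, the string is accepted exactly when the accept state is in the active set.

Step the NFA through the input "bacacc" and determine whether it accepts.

Answer: ACCEPT

Derivation:
S₀ = ε-closure({0}) = {0,1,2}
'b' @ 1: {3,4}
'a' @ 2: {1,2,5}  (accept∈set)
'c' @ 3: {3,4}
'a' @ 4: {1,2,5}  (accept∈set)
'c' @ 5: {3,4}
'c' @ 6: {1,2,5}  (accept∈set)
end set {1,2,5} — state 1 in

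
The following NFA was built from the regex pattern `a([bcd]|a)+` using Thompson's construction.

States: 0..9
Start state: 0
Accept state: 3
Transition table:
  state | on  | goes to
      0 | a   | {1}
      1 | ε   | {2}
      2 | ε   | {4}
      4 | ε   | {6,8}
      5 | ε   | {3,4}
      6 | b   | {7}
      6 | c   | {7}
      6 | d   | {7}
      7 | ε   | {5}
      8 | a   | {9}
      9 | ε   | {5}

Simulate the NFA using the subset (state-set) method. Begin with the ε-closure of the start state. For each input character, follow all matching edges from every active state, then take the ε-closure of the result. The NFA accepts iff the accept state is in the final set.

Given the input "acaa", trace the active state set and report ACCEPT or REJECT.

Answer: ACCEPT

Derivation:
S₀ = ε-closure({0}) = {0}
'a' @ 1: {1,2,4,6,8}
'c' @ 2: {3,4,5,6,7,8}  ✓accept
'a' @ 3: {3,4,5,6,8,9}  ✓accept
'a' @ 4: {3,4,5,6,8,9}  ✓accept
final: {3,4,5,6,8,9}; accept 3 in set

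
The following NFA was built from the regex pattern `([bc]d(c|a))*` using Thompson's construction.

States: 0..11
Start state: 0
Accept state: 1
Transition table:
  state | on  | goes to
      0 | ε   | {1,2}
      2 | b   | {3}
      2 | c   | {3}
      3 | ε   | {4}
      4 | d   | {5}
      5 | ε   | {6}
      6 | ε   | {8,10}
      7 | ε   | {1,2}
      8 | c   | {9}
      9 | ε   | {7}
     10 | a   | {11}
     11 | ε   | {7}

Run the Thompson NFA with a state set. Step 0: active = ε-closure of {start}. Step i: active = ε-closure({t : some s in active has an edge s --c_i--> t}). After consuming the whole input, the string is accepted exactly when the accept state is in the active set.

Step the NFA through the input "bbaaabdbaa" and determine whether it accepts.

Answer: REJECT

Derivation:
S₀ = ε-closure({0}) = {0,1,2}
'b' @ 1: {3,4}
'b' @ 2: {}  — state set empty
rest 'aaabdbaa' ignored (set empty)
end set {} — state 1 not in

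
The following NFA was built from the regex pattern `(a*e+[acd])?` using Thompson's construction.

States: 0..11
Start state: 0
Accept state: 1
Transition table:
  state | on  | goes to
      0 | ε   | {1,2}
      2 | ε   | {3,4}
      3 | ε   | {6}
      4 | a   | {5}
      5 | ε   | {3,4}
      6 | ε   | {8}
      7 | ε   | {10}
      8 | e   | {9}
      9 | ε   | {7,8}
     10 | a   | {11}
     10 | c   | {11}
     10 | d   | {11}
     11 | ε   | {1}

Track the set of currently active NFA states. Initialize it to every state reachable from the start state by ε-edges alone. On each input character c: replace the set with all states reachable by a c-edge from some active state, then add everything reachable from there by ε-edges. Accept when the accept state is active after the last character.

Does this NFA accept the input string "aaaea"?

S₀ = ε-closure({0}) = {0,1,2,3,4,6,8}
'a' @ 1: {3,4,5,6,8}
'a' @ 2: {3,4,5,6,8}
'a' @ 3: {3,4,5,6,8}
'e' @ 4: {7,8,9,10}
'a' @ 5: {1,11}  [accepting]
end set {1,11} — state 1 in

Answer: ACCEPT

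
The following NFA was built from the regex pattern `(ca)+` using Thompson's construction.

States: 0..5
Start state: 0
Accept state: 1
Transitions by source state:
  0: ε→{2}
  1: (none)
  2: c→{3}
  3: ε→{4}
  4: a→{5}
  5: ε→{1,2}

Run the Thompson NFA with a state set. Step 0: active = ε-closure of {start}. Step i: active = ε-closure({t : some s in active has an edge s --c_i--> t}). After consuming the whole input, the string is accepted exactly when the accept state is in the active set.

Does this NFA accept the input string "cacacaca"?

Answer: ACCEPT

Derivation:
S₀ = ε-closure({0}) = {0,2}
'c' @ 1: {3,4}
'a' @ 2: {1,2,5}  ✓accept
'c' @ 3: {3,4}
'a' @ 4: {1,2,5}  ✓accept
'c' @ 5: {3,4}
'a' @ 6: {1,2,5}  ✓accept
'c' @ 7: {3,4}
'a' @ 8: {1,2,5}  ✓accept
final: {1,2,5}; accept 1 in set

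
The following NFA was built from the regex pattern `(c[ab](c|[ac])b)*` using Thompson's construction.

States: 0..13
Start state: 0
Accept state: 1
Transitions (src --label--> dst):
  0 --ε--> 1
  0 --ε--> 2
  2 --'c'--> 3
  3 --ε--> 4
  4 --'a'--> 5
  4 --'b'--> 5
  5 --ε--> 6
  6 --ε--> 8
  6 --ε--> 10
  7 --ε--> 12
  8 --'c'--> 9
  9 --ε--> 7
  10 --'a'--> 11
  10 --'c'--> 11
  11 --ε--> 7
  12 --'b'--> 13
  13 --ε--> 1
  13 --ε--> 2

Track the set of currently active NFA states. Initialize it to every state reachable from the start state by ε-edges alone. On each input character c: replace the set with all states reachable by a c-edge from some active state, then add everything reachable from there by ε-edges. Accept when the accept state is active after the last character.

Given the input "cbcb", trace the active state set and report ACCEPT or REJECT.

Answer: ACCEPT

Derivation:
initial (ε-close {0}): {0,1,2}
'c' @ 1: {3,4}
'b' @ 2: {5,6,8,10}
'c' @ 3: {7,9,11,12}
'b' @ 4: {1,2,13}  ✓accept
end set {1,2,13} — state 1 in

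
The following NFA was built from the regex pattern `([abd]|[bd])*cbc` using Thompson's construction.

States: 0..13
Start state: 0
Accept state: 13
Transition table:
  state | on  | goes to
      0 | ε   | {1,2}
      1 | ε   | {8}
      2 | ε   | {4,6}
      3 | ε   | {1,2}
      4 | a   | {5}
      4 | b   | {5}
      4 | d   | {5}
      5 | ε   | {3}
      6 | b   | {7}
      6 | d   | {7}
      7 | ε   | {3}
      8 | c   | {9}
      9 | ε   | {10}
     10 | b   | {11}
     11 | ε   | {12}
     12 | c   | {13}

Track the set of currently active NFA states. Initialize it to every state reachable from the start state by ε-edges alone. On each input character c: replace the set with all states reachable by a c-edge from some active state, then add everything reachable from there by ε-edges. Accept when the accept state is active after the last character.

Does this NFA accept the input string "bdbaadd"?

Answer: REJECT

Trace:
start: ε-closure({0}) = {0,1,2,4,6,8}
'b' @ 1: {1,2,3,4,5,6,7,8}
'd' @ 2: {1,2,3,4,5,6,7,8}
'b' @ 3: {1,2,3,4,5,6,7,8}
'a' @ 4: {1,2,3,4,5,6,8}
'a' @ 5: {1,2,3,4,5,6,8}
'd' @ 6: {1,2,3,4,5,6,7,8}
'd' @ 7: {1,2,3,4,5,6,7,8}
after full input: {1,2,3,4,5,6,7,8}  (accept=13 not in)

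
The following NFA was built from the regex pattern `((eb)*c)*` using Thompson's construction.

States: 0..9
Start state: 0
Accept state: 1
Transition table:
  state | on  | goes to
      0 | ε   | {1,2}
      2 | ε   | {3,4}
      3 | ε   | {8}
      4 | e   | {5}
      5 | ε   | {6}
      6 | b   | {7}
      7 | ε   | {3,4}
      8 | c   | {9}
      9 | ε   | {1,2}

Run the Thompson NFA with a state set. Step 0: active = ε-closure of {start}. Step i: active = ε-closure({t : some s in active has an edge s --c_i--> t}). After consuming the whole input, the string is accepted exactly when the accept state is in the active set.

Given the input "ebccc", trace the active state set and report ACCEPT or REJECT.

Answer: ACCEPT

Trace:
S₀ = ε-closure({0}) = {0,1,2,3,4,8}
'e' @ 1: {5,6}
'b' @ 2: {3,4,7,8}
'c' @ 3: {1,2,3,4,8,9}  (accept∈set)
'c' @ 4: {1,2,3,4,8,9}  (accept∈set)
'c' @ 5: {1,2,3,4,8,9}  (accept∈set)
final: {1,2,3,4,8,9}; accept 1 in set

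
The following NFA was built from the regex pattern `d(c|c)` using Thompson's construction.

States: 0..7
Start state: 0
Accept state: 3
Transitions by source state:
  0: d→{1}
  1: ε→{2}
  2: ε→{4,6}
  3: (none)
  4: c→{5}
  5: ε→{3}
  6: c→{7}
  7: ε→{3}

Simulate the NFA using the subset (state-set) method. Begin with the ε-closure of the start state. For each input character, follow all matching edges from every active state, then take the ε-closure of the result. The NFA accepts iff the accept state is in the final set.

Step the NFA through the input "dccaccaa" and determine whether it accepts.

initial (ε-close {0}): {0}
'd' @ 1: {1,2,4,6}
'c' @ 2: {3,5,7}  (accept∈set)
'c' @ 3: {}  — state set empty
rest 'accaa' ignored (set empty)
final: {}; accept 3 not in set

Answer: REJECT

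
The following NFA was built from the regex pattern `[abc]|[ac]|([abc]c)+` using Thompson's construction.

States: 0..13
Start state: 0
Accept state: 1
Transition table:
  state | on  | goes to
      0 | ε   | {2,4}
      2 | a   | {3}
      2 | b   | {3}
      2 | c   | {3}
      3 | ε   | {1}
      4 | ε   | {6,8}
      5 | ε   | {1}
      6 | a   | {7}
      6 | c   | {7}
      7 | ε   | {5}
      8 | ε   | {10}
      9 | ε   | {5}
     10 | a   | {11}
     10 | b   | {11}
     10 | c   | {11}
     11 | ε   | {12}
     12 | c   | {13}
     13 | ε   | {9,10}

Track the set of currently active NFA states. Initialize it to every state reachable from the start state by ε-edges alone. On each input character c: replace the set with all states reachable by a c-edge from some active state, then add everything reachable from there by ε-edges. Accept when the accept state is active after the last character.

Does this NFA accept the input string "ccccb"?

S₀ = ε-closure({0}) = {0,2,4,6,8,10}
'c' @ 1: {1,3,5,7,11,12}  ✓accept
'c' @ 2: {1,5,9,10,13}  ✓accept
'c' @ 3: {11,12}
'c' @ 4: {1,5,9,10,13}  ✓accept
'b' @ 5: {11,12}
after full input: {11,12}  (accept=1 not in)

Answer: REJECT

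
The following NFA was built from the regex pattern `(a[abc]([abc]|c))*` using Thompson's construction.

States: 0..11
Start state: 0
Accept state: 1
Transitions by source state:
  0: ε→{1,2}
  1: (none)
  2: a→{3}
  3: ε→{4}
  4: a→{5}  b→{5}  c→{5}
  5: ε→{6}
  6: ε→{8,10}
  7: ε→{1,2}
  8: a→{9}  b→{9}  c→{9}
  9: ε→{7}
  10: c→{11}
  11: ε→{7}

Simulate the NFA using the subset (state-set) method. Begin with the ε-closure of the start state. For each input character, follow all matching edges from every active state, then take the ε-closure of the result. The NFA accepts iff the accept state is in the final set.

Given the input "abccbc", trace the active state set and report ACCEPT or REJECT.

start: ε-closure({0}) = {0,1,2}
'a' @ 1: {3,4}
'b' @ 2: {5,6,8,10}
'c' @ 3: {1,2,7,9,11}  (accept∈set)
'c' @ 4: {}  — dead — no transitions
rest 'bc' ignored (set empty)
after full input: {}  (accept=1 not in)

Answer: REJECT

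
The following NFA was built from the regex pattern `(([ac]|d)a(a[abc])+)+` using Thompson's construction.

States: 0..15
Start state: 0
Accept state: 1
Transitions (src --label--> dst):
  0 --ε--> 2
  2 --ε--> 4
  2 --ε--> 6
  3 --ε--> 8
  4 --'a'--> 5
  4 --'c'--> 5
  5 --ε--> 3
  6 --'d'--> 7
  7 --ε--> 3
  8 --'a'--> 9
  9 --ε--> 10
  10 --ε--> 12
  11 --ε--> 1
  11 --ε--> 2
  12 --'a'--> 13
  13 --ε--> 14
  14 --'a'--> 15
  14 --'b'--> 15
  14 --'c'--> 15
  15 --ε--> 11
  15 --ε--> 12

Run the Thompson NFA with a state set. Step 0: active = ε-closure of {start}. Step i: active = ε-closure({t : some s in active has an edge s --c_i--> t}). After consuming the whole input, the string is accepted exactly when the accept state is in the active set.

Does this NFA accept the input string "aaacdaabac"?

Answer: ACCEPT

Trace:
S₀ = ε-closure({0}) = {0,2,4,6}
'a' @ 1: {3,5,8}
'a' @ 2: {9,10,12}
'a' @ 3: {13,14}
'c' @ 4: {1,2,4,6,11,12,15}  ✓accept
'd' @ 5: {3,7,8}
'a' @ 6: {9,10,12}
'a' @ 7: {13,14}
'b' @ 8: {1,2,4,6,11,12,15}  ✓accept
'a' @ 9: {3,5,8,13,14}
'c' @ 10: {1,2,4,6,11,12,15}  ✓accept
final: {1,2,4,6,11,12,15}; accept 1 in set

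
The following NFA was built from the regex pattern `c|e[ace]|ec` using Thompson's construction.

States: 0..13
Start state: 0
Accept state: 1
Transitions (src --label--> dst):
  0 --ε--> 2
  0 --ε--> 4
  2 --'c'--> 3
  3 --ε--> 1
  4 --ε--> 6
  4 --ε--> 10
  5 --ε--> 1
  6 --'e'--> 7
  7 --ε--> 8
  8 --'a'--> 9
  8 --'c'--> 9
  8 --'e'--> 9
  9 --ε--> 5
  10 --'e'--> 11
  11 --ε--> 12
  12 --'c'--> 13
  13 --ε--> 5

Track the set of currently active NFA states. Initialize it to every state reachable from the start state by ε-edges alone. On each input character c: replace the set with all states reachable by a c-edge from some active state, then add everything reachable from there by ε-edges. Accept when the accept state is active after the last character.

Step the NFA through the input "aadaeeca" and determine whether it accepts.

S₀ = ε-closure({0}) = {0,2,4,6,10}
'a' @ 1: {}  — no active states
rest 'adaeeca' ignored (set empty)
final: {}; accept 1 not in set

Answer: REJECT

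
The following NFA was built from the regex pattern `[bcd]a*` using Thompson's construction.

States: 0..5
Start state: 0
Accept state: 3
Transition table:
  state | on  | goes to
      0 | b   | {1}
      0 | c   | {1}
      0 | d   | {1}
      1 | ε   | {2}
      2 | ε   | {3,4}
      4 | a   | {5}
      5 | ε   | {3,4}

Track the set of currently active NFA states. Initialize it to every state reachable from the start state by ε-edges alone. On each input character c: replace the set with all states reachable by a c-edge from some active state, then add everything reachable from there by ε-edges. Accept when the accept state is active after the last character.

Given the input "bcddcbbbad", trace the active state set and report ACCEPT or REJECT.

initial (ε-close {0}): {0}
'b' @ 1: {1,2,3,4}  ✓accept
'c' @ 2: {}  — state set empty
rest 'ddcbbbad' ignored (set empty)
final: {}; accept 3 not in set

Answer: REJECT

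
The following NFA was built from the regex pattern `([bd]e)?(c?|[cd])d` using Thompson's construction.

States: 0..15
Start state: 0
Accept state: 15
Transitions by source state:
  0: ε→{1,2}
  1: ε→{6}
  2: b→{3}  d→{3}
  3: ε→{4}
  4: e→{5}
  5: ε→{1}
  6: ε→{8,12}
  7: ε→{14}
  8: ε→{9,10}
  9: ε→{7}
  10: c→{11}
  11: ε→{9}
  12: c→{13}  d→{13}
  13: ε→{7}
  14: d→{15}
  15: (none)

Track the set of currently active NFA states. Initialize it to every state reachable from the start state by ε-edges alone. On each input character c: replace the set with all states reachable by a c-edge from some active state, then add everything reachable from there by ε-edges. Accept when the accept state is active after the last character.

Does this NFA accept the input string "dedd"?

Answer: ACCEPT

Steps:
initial (ε-close {0}): {0,1,2,6,7,8,9,10,12,14}
'd' @ 1: {3,4,7,13,14,15}  (accept∈set)
'e' @ 2: {1,5,6,7,8,9,10,12,14}
'd' @ 3: {7,13,14,15}  (accept∈set)
'd' @ 4: {15}  (accept∈set)
end set {15} — state 15 in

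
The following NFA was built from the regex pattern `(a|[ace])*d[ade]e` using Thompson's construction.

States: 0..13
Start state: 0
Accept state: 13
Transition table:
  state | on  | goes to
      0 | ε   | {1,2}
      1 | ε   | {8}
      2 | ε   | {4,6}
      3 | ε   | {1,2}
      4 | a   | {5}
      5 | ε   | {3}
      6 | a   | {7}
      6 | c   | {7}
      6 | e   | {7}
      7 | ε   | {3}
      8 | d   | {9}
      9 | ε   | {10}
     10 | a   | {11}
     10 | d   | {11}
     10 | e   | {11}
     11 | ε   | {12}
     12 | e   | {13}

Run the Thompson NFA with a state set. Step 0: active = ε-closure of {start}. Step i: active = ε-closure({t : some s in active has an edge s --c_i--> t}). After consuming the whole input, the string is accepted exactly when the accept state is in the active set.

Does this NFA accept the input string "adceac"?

Answer: REJECT

Trace:
start: ε-closure({0}) = {0,1,2,4,6,8}
'a' @ 1: {1,2,3,4,5,6,7,8}
'd' @ 2: {9,10}
'c' @ 3: {}  — no active states
rest 'eac' ignored (set empty)
after full input: {}  (accept=13 not in)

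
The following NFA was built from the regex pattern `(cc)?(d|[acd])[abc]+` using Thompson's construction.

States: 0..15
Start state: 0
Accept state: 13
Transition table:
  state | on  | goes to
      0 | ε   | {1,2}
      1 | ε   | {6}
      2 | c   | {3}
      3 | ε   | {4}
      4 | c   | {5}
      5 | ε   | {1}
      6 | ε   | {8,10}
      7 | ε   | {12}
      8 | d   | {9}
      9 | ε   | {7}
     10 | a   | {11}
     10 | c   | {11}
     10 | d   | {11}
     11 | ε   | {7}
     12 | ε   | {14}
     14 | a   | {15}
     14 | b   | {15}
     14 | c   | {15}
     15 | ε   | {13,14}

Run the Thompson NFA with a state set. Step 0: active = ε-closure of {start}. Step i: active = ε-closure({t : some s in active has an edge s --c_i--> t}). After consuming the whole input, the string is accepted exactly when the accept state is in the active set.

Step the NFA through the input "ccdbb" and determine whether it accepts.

Answer: ACCEPT

Trace:
S₀ = ε-closure({0}) = {0,1,2,6,8,10}
'c' @ 1: {3,4,7,11,12,14}
'c' @ 2: {1,5,6,8,10,13,14,15}  (accept∈set)
'd' @ 3: {7,9,11,12,14}
'b' @ 4: {13,14,15}  (accept∈set)
'b' @ 5: {13,14,15}  (accept∈set)
after full input: {13,14,15}  (accept=13 in)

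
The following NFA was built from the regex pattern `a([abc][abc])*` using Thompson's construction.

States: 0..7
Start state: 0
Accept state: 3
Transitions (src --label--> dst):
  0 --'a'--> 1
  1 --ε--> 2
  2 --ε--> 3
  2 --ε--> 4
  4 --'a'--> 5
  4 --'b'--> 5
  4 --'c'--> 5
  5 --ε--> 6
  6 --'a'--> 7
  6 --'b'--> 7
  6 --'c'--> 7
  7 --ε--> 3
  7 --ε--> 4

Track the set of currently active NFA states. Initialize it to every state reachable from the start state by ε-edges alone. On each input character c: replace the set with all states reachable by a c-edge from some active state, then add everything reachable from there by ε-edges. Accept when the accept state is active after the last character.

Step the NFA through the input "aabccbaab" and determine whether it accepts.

start: ε-closure({0}) = {0}
'a' @ 1: {1,2,3,4}  (accept∈set)
'a' @ 2: {5,6}
'b' @ 3: {3,4,7}  (accept∈set)
'c' @ 4: {5,6}
'c' @ 5: {3,4,7}  (accept∈set)
'b' @ 6: {5,6}
'a' @ 7: {3,4,7}  (accept∈set)
'a' @ 8: {5,6}
'b' @ 9: {3,4,7}  (accept∈set)
after full input: {3,4,7}  (accept=3 in)

Answer: ACCEPT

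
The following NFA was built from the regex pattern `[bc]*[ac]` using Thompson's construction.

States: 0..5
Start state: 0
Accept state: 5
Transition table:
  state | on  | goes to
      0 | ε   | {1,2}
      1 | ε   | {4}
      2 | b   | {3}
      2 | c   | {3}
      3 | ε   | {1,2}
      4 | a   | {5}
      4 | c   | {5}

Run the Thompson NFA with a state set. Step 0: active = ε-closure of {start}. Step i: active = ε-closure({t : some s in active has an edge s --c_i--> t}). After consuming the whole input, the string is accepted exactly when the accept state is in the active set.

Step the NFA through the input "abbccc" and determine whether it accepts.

Answer: REJECT

Trace:
S₀ = ε-closure({0}) = {0,1,2,4}
'a' @ 1: {5}  (accept∈set)
'b' @ 2: {}  — no active states
rest 'bccc' ignored (set empty)
after full input: {}  (accept=5 not in)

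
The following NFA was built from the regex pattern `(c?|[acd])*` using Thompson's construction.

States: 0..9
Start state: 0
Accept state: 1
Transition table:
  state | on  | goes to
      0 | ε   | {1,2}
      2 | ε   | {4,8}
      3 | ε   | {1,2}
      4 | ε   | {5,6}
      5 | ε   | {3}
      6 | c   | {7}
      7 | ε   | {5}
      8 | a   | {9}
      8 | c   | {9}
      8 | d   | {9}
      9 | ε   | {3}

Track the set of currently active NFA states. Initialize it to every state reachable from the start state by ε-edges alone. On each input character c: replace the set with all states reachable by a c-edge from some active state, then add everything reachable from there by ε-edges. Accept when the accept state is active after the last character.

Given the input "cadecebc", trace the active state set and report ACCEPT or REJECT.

start: ε-closure({0}) = {0,1,2,3,4,5,6,8}
'c' @ 1: {1,2,3,4,5,6,7,8,9}  (accept∈set)
'a' @ 2: {1,2,3,4,5,6,8,9}  (accept∈set)
'd' @ 3: {1,2,3,4,5,6,8,9}  (accept∈set)
'e' @ 4: {}  — dead — no transitions
rest 'cebc' ignored (set empty)
end set {} — state 1 not in

Answer: REJECT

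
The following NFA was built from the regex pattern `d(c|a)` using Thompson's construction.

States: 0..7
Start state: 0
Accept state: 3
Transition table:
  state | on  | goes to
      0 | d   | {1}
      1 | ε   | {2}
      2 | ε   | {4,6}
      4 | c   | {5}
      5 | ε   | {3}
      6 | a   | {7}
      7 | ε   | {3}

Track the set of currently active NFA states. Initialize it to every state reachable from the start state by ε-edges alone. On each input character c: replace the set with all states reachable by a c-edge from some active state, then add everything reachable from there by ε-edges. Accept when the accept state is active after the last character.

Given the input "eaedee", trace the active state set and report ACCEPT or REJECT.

start: ε-closure({0}) = {0}
'e' @ 1: {}  — state set empty
rest 'aedee' ignored (set empty)
final: {}; accept 3 not in set

Answer: REJECT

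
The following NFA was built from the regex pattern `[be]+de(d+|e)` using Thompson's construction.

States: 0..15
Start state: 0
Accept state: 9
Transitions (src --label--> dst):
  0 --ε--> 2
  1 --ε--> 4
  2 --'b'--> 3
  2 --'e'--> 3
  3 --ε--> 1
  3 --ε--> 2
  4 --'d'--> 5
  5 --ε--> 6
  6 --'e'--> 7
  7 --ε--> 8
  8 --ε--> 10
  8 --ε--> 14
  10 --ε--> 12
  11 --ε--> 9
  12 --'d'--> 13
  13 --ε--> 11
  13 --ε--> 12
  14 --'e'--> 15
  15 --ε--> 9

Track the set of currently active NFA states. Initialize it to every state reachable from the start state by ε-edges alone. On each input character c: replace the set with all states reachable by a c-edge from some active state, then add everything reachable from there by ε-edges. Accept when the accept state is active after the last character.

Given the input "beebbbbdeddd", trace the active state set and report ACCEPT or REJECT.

start: ε-closure({0}) = {0,2}
'b' @ 1: {1,2,3,4}
'e' @ 2: {1,2,3,4}
'e' @ 3: {1,2,3,4}
'b' @ 4: {1,2,3,4}
'b' @ 5: {1,2,3,4}
'b' @ 6: {1,2,3,4}
'b' @ 7: {1,2,3,4}
'd' @ 8: {5,6}
'e' @ 9: {7,8,10,12,14}
'd' @ 10: {9,11,12,13}  [accepting]
'd' @ 11: {9,11,12,13}  [accepting]
'd' @ 12: {9,11,12,13}  [accepting]
after full input: {9,11,12,13}  (accept=9 in)

Answer: ACCEPT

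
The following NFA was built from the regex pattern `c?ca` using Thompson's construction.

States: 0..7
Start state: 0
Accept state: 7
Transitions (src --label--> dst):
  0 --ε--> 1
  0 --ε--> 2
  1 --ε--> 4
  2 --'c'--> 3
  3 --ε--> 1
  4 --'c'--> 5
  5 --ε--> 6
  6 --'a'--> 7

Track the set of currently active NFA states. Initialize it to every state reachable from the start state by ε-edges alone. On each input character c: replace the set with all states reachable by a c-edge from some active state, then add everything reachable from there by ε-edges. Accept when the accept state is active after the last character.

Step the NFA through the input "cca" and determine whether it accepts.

start: ε-closure({0}) = {0,1,2,4}
'c' @ 1: {1,3,4,5,6}
'c' @ 2: {5,6}
'a' @ 3: {7}  (accept∈set)
end set {7} — state 7 in

Answer: ACCEPT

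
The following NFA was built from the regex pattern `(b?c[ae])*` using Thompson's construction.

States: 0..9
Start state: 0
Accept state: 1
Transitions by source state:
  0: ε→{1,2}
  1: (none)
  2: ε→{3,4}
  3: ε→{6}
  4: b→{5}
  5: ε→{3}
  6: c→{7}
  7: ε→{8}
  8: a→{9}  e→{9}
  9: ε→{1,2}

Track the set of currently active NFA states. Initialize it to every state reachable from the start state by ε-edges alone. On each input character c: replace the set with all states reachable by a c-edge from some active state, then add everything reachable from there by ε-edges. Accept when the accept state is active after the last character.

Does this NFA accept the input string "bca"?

Answer: ACCEPT

Trace:
S₀ = ε-closure({0}) = {0,1,2,3,4,6}
'b' @ 1: {3,5,6}
'c' @ 2: {7,8}
'a' @ 3: {1,2,3,4,6,9}  [accepting]
end set {1,2,3,4,6,9} — state 1 in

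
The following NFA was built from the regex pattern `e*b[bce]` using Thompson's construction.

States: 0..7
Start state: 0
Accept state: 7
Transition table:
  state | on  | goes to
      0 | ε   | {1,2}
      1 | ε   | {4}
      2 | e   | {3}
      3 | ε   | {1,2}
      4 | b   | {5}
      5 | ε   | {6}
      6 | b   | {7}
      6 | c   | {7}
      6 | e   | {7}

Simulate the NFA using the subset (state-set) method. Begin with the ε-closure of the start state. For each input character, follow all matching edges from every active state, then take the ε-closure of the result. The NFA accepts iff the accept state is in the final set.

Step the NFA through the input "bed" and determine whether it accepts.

Answer: REJECT

Trace:
S₀ = ε-closure({0}) = {0,1,2,4}
'b' @ 1: {5,6}
'e' @ 2: {7}  [accepting]
'd' @ 3: {}  — state set empty
final: {}; accept 7 not in set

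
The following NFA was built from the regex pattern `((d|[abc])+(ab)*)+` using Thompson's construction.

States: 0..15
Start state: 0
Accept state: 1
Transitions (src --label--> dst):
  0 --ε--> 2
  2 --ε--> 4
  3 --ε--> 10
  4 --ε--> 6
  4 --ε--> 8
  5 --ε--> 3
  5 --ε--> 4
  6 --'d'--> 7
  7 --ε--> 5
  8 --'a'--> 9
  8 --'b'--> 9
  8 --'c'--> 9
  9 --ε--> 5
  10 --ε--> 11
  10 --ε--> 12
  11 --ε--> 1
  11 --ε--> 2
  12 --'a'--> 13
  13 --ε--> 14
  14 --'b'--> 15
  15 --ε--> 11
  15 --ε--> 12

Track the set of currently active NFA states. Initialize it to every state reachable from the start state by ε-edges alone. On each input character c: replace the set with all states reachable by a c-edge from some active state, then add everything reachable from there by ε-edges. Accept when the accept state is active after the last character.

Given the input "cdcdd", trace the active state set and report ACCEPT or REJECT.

Answer: ACCEPT

Steps:
start: ε-closure({0}) = {0,2,4,6,8}
'c' @ 1: {1,2,3,4,5,6,8,9,10,11,12}  [accepting]
'd' @ 2: {1,2,3,4,5,6,7,8,10,11,12}  [accepting]
'c' @ 3: {1,2,3,4,5,6,8,9,10,11,12}  [accepting]
'd' @ 4: {1,2,3,4,5,6,7,8,10,11,12}  [accepting]
'd' @ 5: {1,2,3,4,5,6,7,8,10,11,12}  [accepting]
after full input: {1,2,3,4,5,6,7,8,10,11,12}  (accept=1 in)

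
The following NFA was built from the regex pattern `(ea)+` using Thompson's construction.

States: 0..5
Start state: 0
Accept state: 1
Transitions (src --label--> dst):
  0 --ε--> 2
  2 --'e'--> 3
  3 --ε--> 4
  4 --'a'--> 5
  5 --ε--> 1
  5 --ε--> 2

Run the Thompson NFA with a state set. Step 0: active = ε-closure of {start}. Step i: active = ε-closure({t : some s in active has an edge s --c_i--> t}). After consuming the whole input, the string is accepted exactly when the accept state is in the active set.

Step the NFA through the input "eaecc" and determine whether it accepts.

Answer: REJECT

Derivation:
initial (ε-close {0}): {0,2}
'e' @ 1: {3,4}
'a' @ 2: {1,2,5}  (accept∈set)
'e' @ 3: {3,4}
'c' @ 4: {}  — no active states
rest 'c' ignored (set empty)
final: {}; accept 1 not in set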